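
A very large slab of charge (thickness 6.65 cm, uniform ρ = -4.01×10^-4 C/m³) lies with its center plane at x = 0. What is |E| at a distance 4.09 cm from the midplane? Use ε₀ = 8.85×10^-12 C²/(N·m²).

E = 1.51e6 N/C

The point |x| = 4.09 cm lies outside the slab (half-thickness 0.03325 m). A symmetric pillbox spanning the full slab encloses Q_enc = ρ·d·A.
Flux = 2EA ⇒ E = |ρ|d/(2ε₀), independent of distance outside.
E = (4.01×10^-4)(0.0665)/(2·8.85×10^-12) = 1.51e6 N/C.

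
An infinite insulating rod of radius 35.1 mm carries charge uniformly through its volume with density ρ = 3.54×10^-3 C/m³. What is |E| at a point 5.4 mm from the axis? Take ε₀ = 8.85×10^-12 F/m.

Choose a coaxial cylinder of radius r = 5.4 mm (arbitrary length L) as the Gaussian surface (r < R).
Enclosed charge per unit length: λ_enc = ρ·πr² = (3.54×10^-3)π(0.0054)² = 3.243e-7 C/m.
By Gauss's law (flux through the curved wall only), E·2πrL = λ_enc L/ε₀.
E = |λ_enc|/(2πε₀r) = (3.243e-7)/(2π·8.85×10^-12·0.0054) = 1.08×10^6 N/C.

1.08×10^6 N/C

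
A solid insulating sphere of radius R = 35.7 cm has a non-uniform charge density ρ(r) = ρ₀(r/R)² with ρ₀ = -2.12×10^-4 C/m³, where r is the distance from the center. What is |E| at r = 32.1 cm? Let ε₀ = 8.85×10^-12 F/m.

Use a concentric Gaussian sphere at r = 32.1 cm (r < R).
Q_enc = ∫₀^r ρ(r')·4πr'² dr' = (4πρ₀/R²) ∫₀^r r'^4 dr' = 4πρ₀ r^5/(5·R²) = -1.425×10^-5 C.
Applying ∮E·dA = Q_enc/ε₀ with Φ = E(4πr²):
E = |Q_enc|/(4πε₀r²) = (1.425×10^-5)/(4π·8.85×10^-12·(0.321)²) = 1.24e6 N/C.

E = 1.24×10^6 N/C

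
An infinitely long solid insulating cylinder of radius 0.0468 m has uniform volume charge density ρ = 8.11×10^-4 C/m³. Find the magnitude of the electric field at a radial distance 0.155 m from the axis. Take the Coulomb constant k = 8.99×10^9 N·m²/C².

E = 6.47e5 N/C

Coaxial Gaussian cylinder, radius r = 0.155 m, length L (r > 0.0468 m, full cross-section enclosed).
λ_enc = ρ·πR² = (8.11×10^-4)π(0.0468)² = 5.58×10^-6 C/m.
Gauss's law: E·2πrL = λ_enc L/ε₀.
E = 2k|λ_enc|/r = 2(8.99×10^9)(5.58×10^-6)/(0.155) = 6.47e5 N/C.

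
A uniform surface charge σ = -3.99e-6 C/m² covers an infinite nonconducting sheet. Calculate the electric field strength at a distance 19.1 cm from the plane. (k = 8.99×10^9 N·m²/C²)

|E| ≈ 2.25×10^5 N/C

By planar symmetry E is perpendicular to the sheet and uniform; use a Gaussian pillbox with flat faces of area A on each side of the sheet.
Flux Φ = 2EA and Q_enc = σA, so 2EA = σA/ε₀ ⇒ E = |σ|/(2ε₀), independent of distance.
E = 2πk|σ| = 2π(8.99×10^9)(3.99e-6) = 2.25×10^5 N/C.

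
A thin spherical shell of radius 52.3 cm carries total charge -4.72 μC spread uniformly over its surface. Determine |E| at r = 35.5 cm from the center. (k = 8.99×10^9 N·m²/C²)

Take a concentric spherical Gaussian surface of radius r = 35.5 cm (inside the shell, r < 52.3 cm).
All the charge is outside the Gaussian surface: Q_enc = 0, hence E = 0 everywhere inside the shell.

E = 0 (no enclosed charge)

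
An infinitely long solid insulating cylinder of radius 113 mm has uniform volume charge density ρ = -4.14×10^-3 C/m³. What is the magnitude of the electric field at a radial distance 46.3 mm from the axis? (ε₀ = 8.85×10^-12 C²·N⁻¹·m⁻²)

E ≈ 1.08e7 V/m

By cylindrical symmetry E is radial; use a coaxial Gaussian cylinder of radius 46.3 mm and length L (r < R).
Enclosed charge per unit length: λ_enc = ρ·πr² = (-4.14×10^-3)π(0.0463)² = -2.788e-5 C/m.
Since E is radial and uniform over the curved surface, Φ = E·2πrL = Q_enc/ε₀ = λ_enc L/ε₀.
E = |λ_enc|/(2πε₀r) = (2.788×10^-5)/(2π·8.85×10^-12·0.0463) = 1.08×10^7 N/C.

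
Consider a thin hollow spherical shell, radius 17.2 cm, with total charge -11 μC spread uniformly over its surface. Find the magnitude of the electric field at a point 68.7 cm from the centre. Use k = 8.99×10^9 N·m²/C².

Symmetry ⇒ E = E(r) r̂. Gaussian sphere of radius r = 68.7 cm (r > 17.2 cm).
The entire shell is enclosed: Q_enc = -1.10×10^-5 C.
Gauss's law: E·4πr² = Q_enc/ε₀.
E = k|Q_enc|/r² = (8.99×10^9)(1.10e-5)/(0.687)² = 2.10×10^5 N/C.

E ≈ 2.10×10^5 N/C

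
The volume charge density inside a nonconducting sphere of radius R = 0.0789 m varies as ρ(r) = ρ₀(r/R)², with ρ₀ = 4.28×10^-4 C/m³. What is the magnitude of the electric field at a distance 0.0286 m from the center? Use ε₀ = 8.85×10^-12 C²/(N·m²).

|E| ≈ 3.63×10^4 N/C

Use a concentric Gaussian sphere at r = 0.0286 m (r < R).
Q_enc = ∫₀^r ρ(r')·4πr'² dr' = (4πρ₀/R²) ∫₀^r r'^4 dr' = 4πρ₀ r^5/(5·R²) = 3.306e-9 C.
By Gauss's law, ∮E·dA = E·4πr² = Q_enc/ε₀.
E = |Q_enc|/(4πε₀r²) = (3.306×10^-9)/(4π·8.85×10^-12·(0.0286)²) = 3.63×10^4 N/C.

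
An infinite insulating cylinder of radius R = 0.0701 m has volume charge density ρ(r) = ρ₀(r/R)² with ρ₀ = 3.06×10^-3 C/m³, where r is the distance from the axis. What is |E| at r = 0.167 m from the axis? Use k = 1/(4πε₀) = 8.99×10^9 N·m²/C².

E ≈ 2.54×10^6 N/C

Take a coaxial cylindrical Gaussian surface of radius r = 0.167 m and length L (r > R, full charge per length enclosed).
λ_enc = 2π ∫₀^R ρ₀(r'/R)^2 r' dr' = 2πρ₀R²/4 = 2.362×10^-5 C/m.
By Gauss's law (flux through the curved wall only), E·2πrL = λ_enc L/ε₀.
E = 2k|λ_enc|/r = 2(8.99×10^9)(2.362×10^-5)/(0.167) = 2.54×10^6 N/C.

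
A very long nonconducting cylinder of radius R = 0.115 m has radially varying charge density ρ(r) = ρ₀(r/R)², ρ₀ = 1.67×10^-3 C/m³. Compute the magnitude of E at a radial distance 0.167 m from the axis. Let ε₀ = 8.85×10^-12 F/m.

Take a coaxial cylindrical Gaussian surface of radius r = 0.167 m and length L (r > R, full charge per length enclosed).
λ_enc = 2π ∫₀^R ρ₀(r'/R)^2 r' dr' = 2πρ₀R²/4 = 3.469×10^-5 C/m.
By Gauss's law (flux through the curved wall only), E·2πrL = λ_enc L/ε₀.
E = |λ_enc|/(2πε₀r) = (3.469e-5)/(2π·8.85×10^-12·0.167) = 3.74e6 N/C.

E ≈ 3.74×10^6 V/m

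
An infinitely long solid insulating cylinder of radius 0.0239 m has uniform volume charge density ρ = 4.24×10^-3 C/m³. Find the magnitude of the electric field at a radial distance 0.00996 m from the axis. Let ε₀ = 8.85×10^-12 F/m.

Choose a coaxial cylinder of radius r = 0.00996 m (arbitrary length L) as the Gaussian surface (r < R).
Enclosed charge per unit length: λ_enc = ρ·πr² = (4.24×10^-3)π(0.00996)² = 1.321×10^-6 C/m.
Gauss's law: E·2πrL = λ_enc L/ε₀.
E = |λ_enc|/(2πε₀r) = (1.321×10^-6)/(2π·8.85×10^-12·0.00996) = 2.39e6 N/C.

2.39e6 N/C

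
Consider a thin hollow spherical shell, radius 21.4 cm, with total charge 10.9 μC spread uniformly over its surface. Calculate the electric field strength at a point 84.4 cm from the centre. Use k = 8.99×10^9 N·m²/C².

1.38×10^5 V/m

By spherical symmetry E is radial; choose a Gaussian sphere of radius r = 84.4 cm (r > 21.4 cm).
The entire shell is enclosed: Q_enc = 1.09×10^-5 C.
By Gauss's law, ∮E·dA = E·4πr² = Q_enc/ε₀.
E = k|Q_enc|/r² = (8.99×10^9)(1.09×10^-5)/(0.844)² = 1.38e5 N/C.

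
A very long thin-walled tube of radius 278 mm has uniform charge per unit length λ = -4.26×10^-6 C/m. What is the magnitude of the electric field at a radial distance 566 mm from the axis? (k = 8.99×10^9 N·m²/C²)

|E| = 1.35×10^5 N/C

By cylindrical symmetry E is radial; use a coaxial Gaussian cylinder of radius 566 mm and length L (r > 278 mm).
The full line charge is enclosed: λ_enc = -4.26×10^-6 C/m.
By Gauss's law (flux through the curved wall only), E·2πrL = λ_enc L/ε₀.
E = 2k|λ_enc|/r = 2(8.99×10^9)(4.26e-6)/(0.566) = 1.35e5 N/C.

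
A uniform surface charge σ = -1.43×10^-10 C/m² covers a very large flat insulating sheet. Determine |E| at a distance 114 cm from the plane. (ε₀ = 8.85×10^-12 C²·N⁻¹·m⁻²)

8.08 V/m

The symmetry is planar: E is normal to the sheet and the same magnitude on both sides. Take a pillbox straddling the sheet with end-cap area A.
Only the two end caps contribute flux: Φ = 2EA. With Q_enc = σA, Gauss's law gives E = |σ|/(2ε₀).
E = |σ|/(2ε₀) = (1.43×10^-10)/(2·8.85×10^-12) = 8.08 N/C.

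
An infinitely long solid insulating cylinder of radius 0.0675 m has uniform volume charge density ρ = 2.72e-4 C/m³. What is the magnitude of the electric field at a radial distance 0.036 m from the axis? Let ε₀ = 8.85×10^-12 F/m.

Coaxial Gaussian cylinder, radius r = 0.036 m, length L (r < R).
Enclosed charge per unit length: λ_enc = ρ·πr² = (2.72e-4)π(0.036)² = 1.107×10^-6 C/m.
By Gauss's law (flux through the curved wall only), E·2πrL = λ_enc L/ε₀.
E = |λ_enc|/(2πε₀r) = (1.107×10^-6)/(2π·8.85×10^-12·0.036) = 5.53×10^5 N/C.

|E| = 5.53×10^5 N/C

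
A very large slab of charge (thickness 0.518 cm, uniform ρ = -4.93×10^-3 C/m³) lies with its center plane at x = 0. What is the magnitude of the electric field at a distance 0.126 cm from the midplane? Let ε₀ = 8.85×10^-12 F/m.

E ≈ 7.02×10^5 V/m

By symmetry E is perpendicular to the slab. A Gaussian pillbox from −0.126 cm to +0.126 cm (face area A) lies entirely within the slab.
Q_enc = ρ·(2x)·A and flux = 2EA, so 2EA = 2ρxA/ε₀ ⇒ E = |ρ|x/ε₀.
E = (4.93e-3)(0.00126)/(8.85×10^-12) = 7.02×10^5 N/C.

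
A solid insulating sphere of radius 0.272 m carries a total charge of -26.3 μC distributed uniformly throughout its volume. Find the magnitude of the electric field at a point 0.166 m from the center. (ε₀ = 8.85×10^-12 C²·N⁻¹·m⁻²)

E = 1.95×10^6 N/C

Use a concentric Gaussian sphere at r = 0.166 m (r < R).
For a uniform sphere the enclosed fraction is (r/R)³, so Q_enc = (-26.3 μC)(0.166/0.272)³ = -5.978e-6 C.
Gauss's law: E·4πr² = Q_enc/ε₀.
E = |Q_enc|/(4πε₀r²) = (5.978×10^-6)/(4π·8.85×10^-12·(0.166)²) = 1.95×10^6 N/C.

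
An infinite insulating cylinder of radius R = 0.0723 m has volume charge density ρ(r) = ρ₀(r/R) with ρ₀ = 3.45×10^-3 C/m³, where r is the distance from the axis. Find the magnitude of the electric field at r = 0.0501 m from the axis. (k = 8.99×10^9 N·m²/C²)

E ≈ 4.51×10^6 N/C

Take a coaxial cylindrical Gaussian surface of radius r = 0.0501 m and length L (r < R).
Integrating ρ over the cross-section to radius r: λ_enc = (2πρ₀/R) ∫₀^r r'^2 dr' = 2πρ₀ r^3/(3·R) = 1.257×10^-5 C/m.
Applying ∮E·dA = Q_enc/ε₀ with the end caps contributing no flux:
E = 2k|λ_enc|/r = 2(8.99×10^9)(1.257e-5)/(0.0501) = 4.51×10^6 N/C.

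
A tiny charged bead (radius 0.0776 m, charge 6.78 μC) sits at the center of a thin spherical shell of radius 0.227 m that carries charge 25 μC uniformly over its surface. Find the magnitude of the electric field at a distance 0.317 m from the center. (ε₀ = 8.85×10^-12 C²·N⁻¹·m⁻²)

2.84×10^6 N/C

Symmetry ⇒ E = E(r) r̂. Gaussian sphere of radius r = 0.317 m (r > 0.227 m, enclosing both).
Q_enc = (6.78 μC) + (25 μC) = 3.178×10^-5 C.
Gauss's law: E·4πr² = Q_enc/ε₀.
E = |Q_enc|/(4πε₀r²) = (3.178×10^-5)/(4π·8.85×10^-12·(0.317)²) = 2.84×10^6 N/C.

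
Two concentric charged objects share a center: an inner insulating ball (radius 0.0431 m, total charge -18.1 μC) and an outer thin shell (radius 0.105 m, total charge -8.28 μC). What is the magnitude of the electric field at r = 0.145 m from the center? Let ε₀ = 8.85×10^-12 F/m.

E ≈ 1.13×10^7 N/C

Take a concentric spherical Gaussian surface of radius r = 0.145 m (r > 0.105 m, enclosing both).
Q_enc = (-18.1 μC) + (-8.28 μC) = -2.638e-5 C.
Gauss's law: E·4πr² = Q_enc/ε₀.
E = |Q_enc|/(4πε₀r²) = (2.638×10^-5)/(4π·8.85×10^-12·(0.145)²) = 1.13e7 N/C.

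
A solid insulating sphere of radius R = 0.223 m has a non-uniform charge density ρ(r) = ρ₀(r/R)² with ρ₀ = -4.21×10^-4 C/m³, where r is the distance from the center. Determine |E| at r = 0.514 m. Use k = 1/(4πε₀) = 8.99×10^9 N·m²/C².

Symmetry ⇒ E = E(r) r̂. Gaussian sphere of radius r = 0.514 m (r > R, all charge enclosed).
Q_enc = 4π ∫₀^R ρ₀(r'/R)^2 r'² dr' = 4πρ₀R³/5 = -1.173×10^-5 C.
Applying ∮E·dA = Q_enc/ε₀ with Φ = E(4πr²):
E = k|Q_enc|/r² = (8.99×10^9)(1.173e-5)/(0.514)² = 3.99×10^5 N/C.

E ≈ 3.99×10^5 V/m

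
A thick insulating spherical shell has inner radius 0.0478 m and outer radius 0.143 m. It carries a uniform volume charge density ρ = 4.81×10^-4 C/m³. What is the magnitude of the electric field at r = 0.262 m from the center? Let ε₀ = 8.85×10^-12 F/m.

|E| = 7.43e5 V/m

By spherical symmetry E is radial; choose a Gaussian sphere of radius r = 0.262 m (r > 0.143 m, enclosing the whole shell).
Q_enc = ρ·(4π/3)(b³ − a³) = (4.81e-4)·(4π/3)·((0.143)³ − (0.0478)³) = 5.672×10^-6 C.
Since E is radial and uniform over the Gaussian sphere, Φ = E·4πr² = Q_enc/ε₀.
E = |Q_enc|/(4πε₀r²) = (5.672×10^-6)/(4π·8.85×10^-12·(0.262)²) = 7.43e5 N/C.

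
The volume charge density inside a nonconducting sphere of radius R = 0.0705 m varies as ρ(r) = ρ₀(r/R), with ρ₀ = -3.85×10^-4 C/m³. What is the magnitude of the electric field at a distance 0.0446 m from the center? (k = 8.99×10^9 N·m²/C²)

E ≈ 3.07×10^5 N/C

Symmetry ⇒ E = E(r) r̂. Gaussian sphere of radius r = 0.0446 m (r < R).
Q_enc = ∫₀^r ρ(r')·4πr'² dr' = (4πρ₀/R) ∫₀^r r'^3 dr' = 4πρ₀ r^4/(4·R) = -6.788×10^-8 C.
Since E is radial and uniform over the Gaussian sphere, Φ = E·4πr² = Q_enc/ε₀.
E = k|Q_enc|/r² = (8.99×10^9)(6.788×10^-8)/(0.0446)² = 3.07×10^5 N/C.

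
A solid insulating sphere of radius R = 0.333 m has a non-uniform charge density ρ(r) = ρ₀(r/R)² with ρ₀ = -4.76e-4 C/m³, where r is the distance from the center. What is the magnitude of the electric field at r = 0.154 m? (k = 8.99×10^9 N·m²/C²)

3.54×10^5 N/C

Take a concentric spherical Gaussian surface of radius r = 0.154 m (r < R).
Q_enc = ∫₀^r ρ(r')·4πr'² dr' = (4πρ₀/R²) ∫₀^r r'^4 dr' = 4πρ₀ r^5/(5·R²) = -9.345×10^-7 C.
Gauss's law: E·4πr² = Q_enc/ε₀.
E = k|Q_enc|/r² = (8.99×10^9)(9.345×10^-7)/(0.154)² = 3.54×10^5 N/C.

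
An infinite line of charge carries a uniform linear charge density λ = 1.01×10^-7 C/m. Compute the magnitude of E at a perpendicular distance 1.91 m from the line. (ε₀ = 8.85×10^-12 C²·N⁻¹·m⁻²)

|E| = 951 N/C

Coaxial Gaussian cylinder, radius r = 1.91 m, length L.
Q_enc = λL, so λ_enc = 1.01×10^-7 C/m.
By Gauss's law (flux through the curved wall only), E·2πrL = λ_enc L/ε₀.
E = |λ_enc|/(2πε₀r) = (1.01×10^-7)/(2π·8.85×10^-12·1.91) = 951 N/C.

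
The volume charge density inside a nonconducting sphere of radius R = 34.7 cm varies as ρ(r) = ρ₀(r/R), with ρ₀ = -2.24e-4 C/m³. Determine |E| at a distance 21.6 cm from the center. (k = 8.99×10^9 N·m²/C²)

By spherical symmetry E is radial; choose a Gaussian sphere of radius r = 21.6 cm (r < R).
Q_enc = ∫₀^r ρ(r')·4πr'² dr' = (4πρ₀/R) ∫₀^r r'^3 dr' = 4πρ₀ r^4/(4·R) = -4.415e-6 C.
By Gauss's law, ∮E·dA = E·4πr² = Q_enc/ε₀.
E = k|Q_enc|/r² = (8.99×10^9)(4.415e-6)/(0.216)² = 8.51e5 N/C.

E = 8.51×10^5 N/C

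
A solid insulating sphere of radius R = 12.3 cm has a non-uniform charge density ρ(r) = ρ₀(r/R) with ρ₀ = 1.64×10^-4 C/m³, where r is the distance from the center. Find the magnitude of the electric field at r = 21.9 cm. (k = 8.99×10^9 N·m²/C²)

Take a concentric spherical Gaussian surface of radius r = 21.9 cm (r > R, all charge enclosed).
Q_enc = 4π ∫₀^R ρ₀(r'/R)^1 r'² dr' = 4πρ₀R³/4 = 9.588×10^-7 C.
Since E is radial and uniform over the Gaussian sphere, Φ = E·4πr² = Q_enc/ε₀.
E = k|Q_enc|/r² = (8.99×10^9)(9.588×10^-7)/(0.219)² = 1.80×10^5 N/C.

1.80×10^5 N/C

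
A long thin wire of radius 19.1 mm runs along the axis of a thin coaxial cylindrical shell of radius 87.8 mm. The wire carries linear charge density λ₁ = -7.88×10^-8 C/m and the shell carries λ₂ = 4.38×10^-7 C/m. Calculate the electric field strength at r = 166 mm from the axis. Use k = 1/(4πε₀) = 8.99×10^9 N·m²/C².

|E| = 3.89e4 V/m

Coaxial Gaussian cylinder, radius r = 166 mm, length L (r > 87.8 mm, enclosing both).
λ_enc = λ₁ + λ₂ = (-7.88e-8) + (4.38e-7) = 3.592×10^-7 C/m.
By Gauss's law (flux through the curved wall only), E·2πrL = λ_enc L/ε₀.
E = 2k|λ_enc|/r = 2(8.99×10^9)(3.592×10^-7)/(0.166) = 3.89×10^4 N/C.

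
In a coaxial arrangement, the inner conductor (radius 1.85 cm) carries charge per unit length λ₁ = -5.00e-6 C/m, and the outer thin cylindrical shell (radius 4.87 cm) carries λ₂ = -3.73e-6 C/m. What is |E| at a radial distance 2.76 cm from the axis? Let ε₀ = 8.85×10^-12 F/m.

E = 3.26×10^6 V/m

By cylindrical symmetry E is radial; use a coaxial Gaussian cylinder of radius 2.76 cm and length L (between the conductors, 1.85 cm < r < 4.87 cm).
The shell at 4.87 cm lies outside the Gaussian surface, so λ_enc = λ₁ = -5.00×10^-6 C/m.
Applying ∮E·dA = Q_enc/ε₀ with the end caps contributing no flux:
E = |λ_enc|/(2πε₀r) = (5.00×10^-6)/(2π·8.85×10^-12·0.0276) = 3.26×10^6 N/C.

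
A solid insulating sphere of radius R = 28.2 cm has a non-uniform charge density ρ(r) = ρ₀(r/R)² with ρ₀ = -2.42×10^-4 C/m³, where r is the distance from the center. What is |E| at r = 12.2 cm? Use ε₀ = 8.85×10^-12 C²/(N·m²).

By spherical symmetry E is radial; choose a Gaussian sphere of radius r = 12.2 cm (r < R).
Q_enc = ∫₀^r ρ(r')·4πr'² dr' = (4πρ₀/R²) ∫₀^r r'^4 dr' = 4πρ₀ r^5/(5·R²) = -2.067×10^-7 C.
Since E is radial and uniform over the Gaussian sphere, Φ = E·4πr² = Q_enc/ε₀.
E = |Q_enc|/(4πε₀r²) = (2.067×10^-7)/(4π·8.85×10^-12·(0.122)²) = 1.25e5 N/C.

E = 1.25×10^5 N/C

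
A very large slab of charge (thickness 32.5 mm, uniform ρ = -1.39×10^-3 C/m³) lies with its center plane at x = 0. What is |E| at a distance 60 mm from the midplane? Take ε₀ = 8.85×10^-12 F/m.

|E| ≈ 2.55e6 N/C

The point |x| = 60 mm lies outside the slab (half-thickness 0.01625 m). A symmetric pillbox spanning the full slab encloses Q_enc = ρ·d·A.
Flux = 2EA ⇒ E = |ρ|d/(2ε₀), independent of distance outside.
E = (1.39×10^-3)(0.0325)/(2·8.85×10^-12) = 2.55e6 N/C.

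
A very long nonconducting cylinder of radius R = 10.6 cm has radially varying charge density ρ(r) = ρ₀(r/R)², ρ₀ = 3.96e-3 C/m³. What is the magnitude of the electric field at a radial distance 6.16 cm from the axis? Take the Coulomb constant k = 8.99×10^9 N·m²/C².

E = 2.33×10^6 N/C

Choose a coaxial cylinder of radius r = 6.16 cm (arbitrary length L) as the Gaussian surface (r < R).
λ_enc = ∫₀^r ρ(r')·2πr' dr' = (2πρ₀/R²)·r^4/4 = 7.971×10^-6 C/m.
Applying ∮E·dA = Q_enc/ε₀ with the end caps contributing no flux:
E = 2k|λ_enc|/r = 2(8.99×10^9)(7.971e-6)/(0.0616) = 2.33×10^6 N/C.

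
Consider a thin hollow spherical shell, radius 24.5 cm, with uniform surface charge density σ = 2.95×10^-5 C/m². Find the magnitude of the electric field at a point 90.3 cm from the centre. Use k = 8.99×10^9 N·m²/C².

E ≈ 2.45e5 N/C

Take a concentric spherical Gaussian surface of radius r = 90.3 cm (r > 24.5 cm).
The entire shell is enclosed: Q_enc = σ·4πR² = (2.95×10^-5)·4π·(0.245)² = 2.225e-5 C.
Applying ∮E·dA = Q_enc/ε₀ with Φ = E(4πr²):
E = k|Q_enc|/r² = (8.99×10^9)(2.225e-5)/(0.903)² = 2.45×10^5 N/C.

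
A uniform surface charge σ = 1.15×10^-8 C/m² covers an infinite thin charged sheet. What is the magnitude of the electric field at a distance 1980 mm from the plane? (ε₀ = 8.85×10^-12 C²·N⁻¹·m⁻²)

Choose a cylindrical pillbox piercing the sheet, end faces (area A) parallel to it.
Only the two end caps contribute flux: Φ = 2EA. With Q_enc = σA, Gauss's law gives E = |σ|/(2ε₀).
E = |σ|/(2ε₀) = (1.15×10^-8)/(2·8.85×10^-12) = 650 N/C.

E ≈ 650 N/C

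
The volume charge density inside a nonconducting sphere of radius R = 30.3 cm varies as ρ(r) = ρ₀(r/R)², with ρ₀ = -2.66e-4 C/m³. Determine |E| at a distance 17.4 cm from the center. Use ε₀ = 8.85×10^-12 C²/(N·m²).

E = 3.45×10^5 V/m

Take a concentric spherical Gaussian surface of radius r = 17.4 cm (r < R).
Q_enc = ∫₀^r ρ(r')·4πr'² dr' = (4πρ₀/R²) ∫₀^r r'^4 dr' = 4πρ₀ r^5/(5·R²) = -1.161×10^-6 C.
By Gauss's law, ∮E·dA = E·4πr² = Q_enc/ε₀.
E = |Q_enc|/(4πε₀r²) = (1.161×10^-6)/(4π·8.85×10^-12·(0.174)²) = 3.45×10^5 N/C.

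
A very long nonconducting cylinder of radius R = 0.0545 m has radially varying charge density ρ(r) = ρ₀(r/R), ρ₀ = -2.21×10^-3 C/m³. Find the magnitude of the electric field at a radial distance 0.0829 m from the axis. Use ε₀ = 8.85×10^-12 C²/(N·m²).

2.98e6 V/m

Choose a coaxial cylinder of radius r = 0.0829 m (arbitrary length L) as the Gaussian surface (r > R, full charge per length enclosed).
λ_enc = 2π ∫₀^R ρ₀(r'/R)^1 r' dr' = 2πρ₀R²/3 = -1.375×10^-5 C/m.
By Gauss's law (flux through the curved wall only), E·2πrL = λ_enc L/ε₀.
E = |λ_enc|/(2πε₀r) = (1.375×10^-5)/(2π·8.85×10^-12·0.0829) = 2.98×10^6 N/C.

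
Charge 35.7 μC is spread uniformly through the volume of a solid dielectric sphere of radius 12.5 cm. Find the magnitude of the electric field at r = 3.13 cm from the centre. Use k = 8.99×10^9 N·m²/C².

By spherical symmetry E is radial; choose a Gaussian sphere of radius r = 3.13 cm (r < R).
For a uniform sphere the enclosed fraction is (r/R)³, so Q_enc = (35.7 μC)(0.0313/0.125)³ = 5.605×10^-7 C.
By Gauss's law, ∮E·dA = E·4πr² = Q_enc/ε₀.
E = k|Q_enc|/r² = (8.99×10^9)(5.605×10^-7)/(0.0313)² = 5.14e6 N/C.

E = 5.14e6 N/C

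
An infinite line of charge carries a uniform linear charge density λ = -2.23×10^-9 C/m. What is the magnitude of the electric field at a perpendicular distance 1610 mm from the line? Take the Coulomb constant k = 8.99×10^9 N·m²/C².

Take a coaxial cylindrical Gaussian surface of radius r = 1610 mm and length L.
Q_enc = λL, so λ_enc = -2.23e-9 C/m.
By Gauss's law (flux through the curved wall only), E·2πrL = λ_enc L/ε₀.
E = 2k|λ_enc|/r = 2(8.99×10^9)(2.23e-9)/(1.61) = 24.9 N/C.

|E| = 24.9 N/C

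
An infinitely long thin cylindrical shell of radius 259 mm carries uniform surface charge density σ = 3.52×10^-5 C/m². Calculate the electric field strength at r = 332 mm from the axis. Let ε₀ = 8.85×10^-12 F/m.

Choose a coaxial cylinder of radius r = 332 mm (arbitrary length L) as the Gaussian surface (r > 259 mm).
The whole shell is enclosed: λ_enc = σ·2πR = (3.52×10^-5)·2π·(0.259) = 5.728×10^-5 C/m.
Applying ∮E·dA = Q_enc/ε₀ with the end caps contributing no flux:
E = |λ_enc|/(2πε₀r) = (5.728e-5)/(2π·8.85×10^-12·0.332) = 3.10×10^6 N/C.

E ≈ 3.10e6 V/m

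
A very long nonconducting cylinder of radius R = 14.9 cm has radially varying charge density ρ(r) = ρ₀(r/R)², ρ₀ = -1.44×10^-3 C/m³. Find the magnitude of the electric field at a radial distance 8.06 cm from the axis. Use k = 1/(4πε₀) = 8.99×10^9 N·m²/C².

|E| = 9.59e5 N/C

Coaxial Gaussian cylinder, radius r = 8.06 cm, length L (r < R).
Integrating ρ over the cross-section to radius r: λ_enc = (2πρ₀/R²) ∫₀^r r'^3 dr' = 2πρ₀ r^4/(4·R²) = -4.30e-6 C/m.
Applying ∮E·dA = Q_enc/ε₀ with the end caps contributing no flux:
E = 2k|λ_enc|/r = 2(8.99×10^9)(4.30e-6)/(0.0806) = 9.59e5 N/C.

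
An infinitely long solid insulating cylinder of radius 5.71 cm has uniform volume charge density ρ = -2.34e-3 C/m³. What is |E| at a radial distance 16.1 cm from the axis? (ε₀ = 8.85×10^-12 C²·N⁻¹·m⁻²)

Choose a coaxial cylinder of radius r = 16.1 cm (arbitrary length L) as the Gaussian surface (r > 5.71 cm, full cross-section enclosed).
λ_enc = ρ·πR² = (-2.34×10^-3)π(0.0571)² = -2.397×10^-5 C/m.
Gauss's law: E·2πrL = λ_enc L/ε₀.
E = |λ_enc|/(2πε₀r) = (2.397×10^-5)/(2π·8.85×10^-12·0.161) = 2.68e6 N/C.

|E| = 2.68×10^6 N/C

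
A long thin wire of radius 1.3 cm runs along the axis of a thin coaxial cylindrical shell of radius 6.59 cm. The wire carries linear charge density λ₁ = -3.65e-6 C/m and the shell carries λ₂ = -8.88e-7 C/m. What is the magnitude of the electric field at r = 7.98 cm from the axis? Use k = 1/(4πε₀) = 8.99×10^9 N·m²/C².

Coaxial Gaussian cylinder, radius r = 7.98 cm, length L (r > 6.59 cm, enclosing both).
λ_enc = λ₁ + λ₂ = (-3.65×10^-6) + (-8.88×10^-7) = -4.538×10^-6 C/m.
Applying ∮E·dA = Q_enc/ε₀ with the end caps contributing no flux:
E = 2k|λ_enc|/r = 2(8.99×10^9)(4.538e-6)/(0.0798) = 1.02e6 N/C.

|E| ≈ 1.02e6 N/C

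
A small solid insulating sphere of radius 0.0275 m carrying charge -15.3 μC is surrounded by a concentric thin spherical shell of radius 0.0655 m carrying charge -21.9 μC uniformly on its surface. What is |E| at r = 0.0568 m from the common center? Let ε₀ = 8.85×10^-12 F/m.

Symmetry ⇒ E = E(r) r̂. Gaussian sphere of radius r = 0.0568 m (between the bodies, 0.0275 m < r < 0.0655 m).
The shell at 0.0655 m lies outside the Gaussian surface, so Q_enc = -15.3 μC = -1.53×10^-5 C.
Gauss's law: E·4πr² = Q_enc/ε₀.
E = |Q_enc|/(4πε₀r²) = (1.53×10^-5)/(4π·8.85×10^-12·(0.0568)²) = 4.26×10^7 N/C.

E ≈ 4.26e7 N/C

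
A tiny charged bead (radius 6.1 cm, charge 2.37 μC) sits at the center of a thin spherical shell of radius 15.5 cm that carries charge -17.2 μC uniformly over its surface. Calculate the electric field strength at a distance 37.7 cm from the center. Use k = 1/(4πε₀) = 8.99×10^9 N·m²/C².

E ≈ 9.38×10^5 N/C

Use a concentric Gaussian sphere at r = 37.7 cm (r > 15.5 cm, enclosing both).
Q_enc = (2.37 μC) + (-17.2 μC) = -1.483×10^-5 C.
Since E is radial and uniform over the Gaussian sphere, Φ = E·4πr² = Q_enc/ε₀.
E = k|Q_enc|/r² = (8.99×10^9)(1.483e-5)/(0.377)² = 9.38e5 N/C.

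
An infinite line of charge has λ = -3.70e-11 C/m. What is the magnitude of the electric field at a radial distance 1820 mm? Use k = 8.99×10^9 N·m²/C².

Choose a coaxial cylinder of radius r = 1820 mm (arbitrary length L) as the Gaussian surface.
Q_enc = λL, so λ_enc = -3.70e-11 C/m.
Since E is radial and uniform over the curved surface, Φ = E·2πrL = Q_enc/ε₀ = λ_enc L/ε₀.
E = 2k|λ_enc|/r = 2(8.99×10^9)(3.70×10^-11)/(1.82) = 0.366 N/C.

|E| ≈ 0.366 N/C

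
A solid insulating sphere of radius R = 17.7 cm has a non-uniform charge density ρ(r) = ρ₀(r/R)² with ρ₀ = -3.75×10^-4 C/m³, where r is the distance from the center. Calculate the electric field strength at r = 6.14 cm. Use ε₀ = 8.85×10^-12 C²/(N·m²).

6.26×10^4 V/m

Take a concentric spherical Gaussian surface of radius r = 6.14 cm (r < R).
Integrate the density: Q_enc = 4π ∫₀^r ρ₀(r'/R)^2 r'² dr' = 4πρ₀ r^5/(5·R²) = -2.625e-8 C.
Since E is radial and uniform over the Gaussian sphere, Φ = E·4πr² = Q_enc/ε₀.
E = |Q_enc|/(4πε₀r²) = (2.625e-8)/(4π·8.85×10^-12·(0.0614)²) = 6.26e4 N/C.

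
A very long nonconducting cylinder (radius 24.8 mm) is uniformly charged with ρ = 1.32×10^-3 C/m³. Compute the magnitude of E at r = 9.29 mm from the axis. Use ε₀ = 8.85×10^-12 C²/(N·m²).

E = 6.93e5 N/C

Take a coaxial cylindrical Gaussian surface of radius r = 9.29 mm and length L (r < R).
Charge inside radius r per length L is ρ·πr²·L, so λ_enc = ρπr² = 3.579×10^-7 C/m.
Since E is radial and uniform over the curved surface, Φ = E·2πrL = Q_enc/ε₀ = λ_enc L/ε₀.
E = |λ_enc|/(2πε₀r) = (3.579×10^-7)/(2π·8.85×10^-12·0.00929) = 6.93×10^5 N/C.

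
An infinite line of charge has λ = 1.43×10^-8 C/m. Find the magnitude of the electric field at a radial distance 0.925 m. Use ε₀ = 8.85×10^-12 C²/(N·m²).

|E| = 278 N/C

Coaxial Gaussian cylinder, radius r = 0.925 m, length L.
Q_enc = λL, so λ_enc = 1.43×10^-8 C/m.
Since E is radial and uniform over the curved surface, Φ = E·2πrL = Q_enc/ε₀ = λ_enc L/ε₀.
E = |λ_enc|/(2πε₀r) = (1.43×10^-8)/(2π·8.85×10^-12·0.925) = 278 N/C.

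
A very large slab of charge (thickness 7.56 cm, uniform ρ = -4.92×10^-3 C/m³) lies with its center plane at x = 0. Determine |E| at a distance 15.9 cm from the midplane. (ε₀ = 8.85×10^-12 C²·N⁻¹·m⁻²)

2.10e7 N/C

The point |x| = 15.9 cm lies outside the slab (half-thickness 0.0378 m). A symmetric pillbox spanning the full slab encloses Q_enc = ρ·d·A.
Flux = 2EA ⇒ E = |ρ|d/(2ε₀), independent of distance outside.
E = (4.92×10^-3)(0.0756)/(2·8.85×10^-12) = 2.10e7 N/C.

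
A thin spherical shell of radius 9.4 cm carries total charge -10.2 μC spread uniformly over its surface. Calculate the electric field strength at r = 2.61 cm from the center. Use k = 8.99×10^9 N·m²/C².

By spherical symmetry E is radial; choose a Gaussian sphere of radius r = 2.61 cm (inside the shell, r < 9.4 cm).
No charge lies within this surface, so Q_enc = 0 and Gauss's law gives E·4πr² = 0 ⇒ E = 0.

|E| = 0 V/m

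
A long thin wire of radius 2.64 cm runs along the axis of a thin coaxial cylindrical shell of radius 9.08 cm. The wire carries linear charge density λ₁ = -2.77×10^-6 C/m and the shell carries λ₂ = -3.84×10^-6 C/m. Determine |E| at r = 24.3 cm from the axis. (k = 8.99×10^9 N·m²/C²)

Choose a coaxial cylinder of radius r = 24.3 cm (arbitrary length L) as the Gaussian surface (r > 9.08 cm, enclosing both).
λ_enc = λ₁ + λ₂ = (-2.77e-6) + (-3.84e-6) = -6.61×10^-6 C/m.
By Gauss's law (flux through the curved wall only), E·2πrL = λ_enc L/ε₀.
E = 2k|λ_enc|/r = 2(8.99×10^9)(6.61e-6)/(0.243) = 4.89×10^5 N/C.

E = 4.89e5 N/C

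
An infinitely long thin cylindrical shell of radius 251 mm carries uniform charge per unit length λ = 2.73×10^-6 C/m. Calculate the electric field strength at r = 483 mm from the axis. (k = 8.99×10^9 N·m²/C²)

Take a coaxial cylindrical Gaussian surface of radius r = 483 mm and length L (r > 251 mm).
The full line charge is enclosed: λ_enc = 2.73×10^-6 C/m.
By Gauss's law (flux through the curved wall only), E·2πrL = λ_enc L/ε₀.
E = 2k|λ_enc|/r = 2(8.99×10^9)(2.73×10^-6)/(0.483) = 1.02×10^5 N/C.

|E| ≈ 1.02×10^5 N/C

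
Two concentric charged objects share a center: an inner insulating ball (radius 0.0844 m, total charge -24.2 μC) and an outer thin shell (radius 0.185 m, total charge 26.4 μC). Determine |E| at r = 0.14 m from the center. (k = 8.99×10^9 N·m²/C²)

Take a concentric spherical Gaussian surface of radius r = 0.14 m (between the bodies, 0.0844 m < r < 0.185 m).
The shell at 0.185 m lies outside the Gaussian surface, so Q_enc = -24.2 μC = -2.42×10^-5 C.
By Gauss's law, ∮E·dA = E·4πr² = Q_enc/ε₀.
E = k|Q_enc|/r² = (8.99×10^9)(2.42×10^-5)/(0.14)² = 1.11×10^7 N/C.

|E| ≈ 1.11×10^7 V/m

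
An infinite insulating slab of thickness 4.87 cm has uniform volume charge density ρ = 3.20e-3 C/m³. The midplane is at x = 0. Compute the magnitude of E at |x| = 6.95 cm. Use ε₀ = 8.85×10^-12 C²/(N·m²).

The point |x| = 6.95 cm lies outside the slab (half-thickness 0.02435 m). A symmetric pillbox spanning the full slab encloses Q_enc = ρ·d·A.
Flux = 2EA ⇒ E = |ρ|d/(2ε₀), independent of distance outside.
E = (3.20×10^-3)(0.0487)/(2·8.85×10^-12) = 8.80e6 N/C.

E ≈ 8.80×10^6 V/m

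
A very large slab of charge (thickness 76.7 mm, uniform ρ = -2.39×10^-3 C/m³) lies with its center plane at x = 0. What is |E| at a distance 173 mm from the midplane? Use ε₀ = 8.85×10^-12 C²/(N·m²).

The point |x| = 173 mm lies outside the slab (half-thickness 0.03835 m). A symmetric pillbox spanning the full slab encloses Q_enc = ρ·d·A.
Flux = 2EA ⇒ E = |ρ|d/(2ε₀), independent of distance outside.
E = (2.39×10^-3)(0.0767)/(2·8.85×10^-12) = 1.04e7 N/C.

E = 1.04×10^7 N/C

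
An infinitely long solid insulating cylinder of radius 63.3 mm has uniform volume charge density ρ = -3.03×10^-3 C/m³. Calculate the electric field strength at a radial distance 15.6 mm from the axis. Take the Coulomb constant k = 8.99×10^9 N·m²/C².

|E| = 2.67e6 N/C

By cylindrical symmetry E is radial; use a coaxial Gaussian cylinder of radius 15.6 mm and length L (r < R).
Charge inside radius r per length L is ρ·πr²·L, so λ_enc = ρπr² = -2.317e-6 C/m.
Gauss's law: E·2πrL = λ_enc L/ε₀.
E = 2k|λ_enc|/r = 2(8.99×10^9)(2.317e-6)/(0.0156) = 2.67×10^6 N/C.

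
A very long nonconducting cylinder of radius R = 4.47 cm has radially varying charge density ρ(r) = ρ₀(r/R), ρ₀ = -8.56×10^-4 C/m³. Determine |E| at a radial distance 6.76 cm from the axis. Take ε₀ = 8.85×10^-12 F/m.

9.53×10^5 N/C

Choose a coaxial cylinder of radius r = 6.76 cm (arbitrary length L) as the Gaussian surface (r > R, full charge per length enclosed).
λ_enc = 2π ∫₀^R ρ₀(r'/R)^1 r' dr' = 2πρ₀R²/3 = -3.582e-6 C/m.
Since E is radial and uniform over the curved surface, Φ = E·2πrL = Q_enc/ε₀ = λ_enc L/ε₀.
E = |λ_enc|/(2πε₀r) = (3.582×10^-6)/(2π·8.85×10^-12·0.0676) = 9.53e5 N/C.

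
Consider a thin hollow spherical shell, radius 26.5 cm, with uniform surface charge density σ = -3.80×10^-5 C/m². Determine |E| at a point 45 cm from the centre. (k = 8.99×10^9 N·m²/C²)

By spherical symmetry E is radial; choose a Gaussian sphere of radius r = 45 cm (r > 26.5 cm).
The entire shell is enclosed: Q_enc = σ·4πR² = (-3.80×10^-5)·4π·(0.265)² = -3.353×10^-5 C.
By Gauss's law, ∮E·dA = E·4πr² = Q_enc/ε₀.
E = k|Q_enc|/r² = (8.99×10^9)(3.353×10^-5)/(0.45)² = 1.49×10^6 N/C.

|E| ≈ 1.49×10^6 V/m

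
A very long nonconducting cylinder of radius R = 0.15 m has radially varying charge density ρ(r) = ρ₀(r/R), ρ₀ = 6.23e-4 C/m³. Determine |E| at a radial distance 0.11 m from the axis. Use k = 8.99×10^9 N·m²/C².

1.89e6 V/m

Choose a coaxial cylinder of radius r = 0.11 m (arbitrary length L) as the Gaussian surface (r < R).
λ_enc = ∫₀^r ρ(r')·2πr' dr' = (2πρ₀/R)·r^3/3 = 1.158×10^-5 C/m.
By Gauss's law (flux through the curved wall only), E·2πrL = λ_enc L/ε₀.
E = 2k|λ_enc|/r = 2(8.99×10^9)(1.158×10^-5)/(0.11) = 1.89e6 N/C.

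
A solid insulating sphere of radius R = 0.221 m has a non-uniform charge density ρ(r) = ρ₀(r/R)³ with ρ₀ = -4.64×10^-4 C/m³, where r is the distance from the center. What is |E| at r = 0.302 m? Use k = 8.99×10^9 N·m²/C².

1.03×10^6 N/C

Take a concentric spherical Gaussian surface of radius r = 0.302 m (r > R, all charge enclosed).
Q_enc = 4π ∫₀^R ρ₀(r'/R)^3 r'² dr' = 4πρ₀R³/6 = -1.049e-5 C.
Applying ∮E·dA = Q_enc/ε₀ with Φ = E(4πr²):
E = k|Q_enc|/r² = (8.99×10^9)(1.049×10^-5)/(0.302)² = 1.03e6 N/C.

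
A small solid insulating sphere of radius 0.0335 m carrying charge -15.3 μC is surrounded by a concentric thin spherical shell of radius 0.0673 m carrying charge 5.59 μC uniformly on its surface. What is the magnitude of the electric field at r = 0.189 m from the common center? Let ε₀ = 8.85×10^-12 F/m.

|E| = 2.44e6 N/C

Symmetry ⇒ E = E(r) r̂. Gaussian sphere of radius r = 0.189 m (r > 0.0673 m, enclosing both).
Q_enc = (-15.3 μC) + (5.59 μC) = -9.71×10^-6 C.
Applying ∮E·dA = Q_enc/ε₀ with Φ = E(4πr²):
E = |Q_enc|/(4πε₀r²) = (9.71×10^-6)/(4π·8.85×10^-12·(0.189)²) = 2.44e6 N/C.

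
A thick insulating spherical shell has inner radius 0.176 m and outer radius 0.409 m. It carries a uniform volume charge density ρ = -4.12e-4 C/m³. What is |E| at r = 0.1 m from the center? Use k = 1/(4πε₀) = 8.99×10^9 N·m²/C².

|E| = 0 N/C

Use a concentric Gaussian sphere at r = 0.1 m (r < 0.176 m, inside the empty cavity).
Q_enc = 0 (all charge lies at larger r); Gauss's law gives E = 0.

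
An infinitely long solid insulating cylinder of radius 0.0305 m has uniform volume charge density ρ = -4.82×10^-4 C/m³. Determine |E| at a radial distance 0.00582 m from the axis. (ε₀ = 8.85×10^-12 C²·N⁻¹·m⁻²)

|E| = 1.58×10^5 N/C

Choose a coaxial cylinder of radius r = 0.00582 m (arbitrary length L) as the Gaussian surface (r < R).
Charge inside radius r per length L is ρ·πr²·L, so λ_enc = ρπr² = -5.129×10^-8 C/m.
Gauss's law: E·2πrL = λ_enc L/ε₀.
E = |λ_enc|/(2πε₀r) = (5.129×10^-8)/(2π·8.85×10^-12·0.00582) = 1.58e5 N/C.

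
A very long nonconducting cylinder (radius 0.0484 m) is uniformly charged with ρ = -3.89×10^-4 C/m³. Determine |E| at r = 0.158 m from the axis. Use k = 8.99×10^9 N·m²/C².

|E| = 3.26e5 N/C

Choose a coaxial cylinder of radius r = 0.158 m (arbitrary length L) as the Gaussian surface (r > 0.0484 m, full cross-section enclosed).
λ_enc = ρ·πR² = (-3.89e-4)π(0.0484)² = -2.863e-6 C/m.
Gauss's law: E·2πrL = λ_enc L/ε₀.
E = 2k|λ_enc|/r = 2(8.99×10^9)(2.863×10^-6)/(0.158) = 3.26×10^5 N/C.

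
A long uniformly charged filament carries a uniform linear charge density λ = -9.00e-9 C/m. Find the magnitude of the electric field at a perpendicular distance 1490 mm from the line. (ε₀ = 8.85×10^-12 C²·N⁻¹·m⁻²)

Coaxial Gaussian cylinder, radius r = 1490 mm, length L.
Q_enc = λL, so λ_enc = -9.00×10^-9 C/m.
Applying ∮E·dA = Q_enc/ε₀ with the end caps contributing no flux:
E = |λ_enc|/(2πε₀r) = (9.00×10^-9)/(2π·8.85×10^-12·1.49) = 109 N/C.

E ≈ 109 N/C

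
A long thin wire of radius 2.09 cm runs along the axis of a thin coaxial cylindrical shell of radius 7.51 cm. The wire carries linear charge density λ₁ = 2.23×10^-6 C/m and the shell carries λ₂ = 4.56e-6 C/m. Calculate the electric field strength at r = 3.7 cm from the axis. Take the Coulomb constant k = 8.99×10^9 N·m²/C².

E ≈ 1.08e6 N/C

By cylindrical symmetry E is radial; use a coaxial Gaussian cylinder of radius 3.7 cm and length L (between the conductors, 2.09 cm < r < 7.51 cm).
Only the inner wire is enclosed; the outer shell contributes nothing inside itself. λ_enc = λ₁ = 2.23×10^-6 C/m.
By Gauss's law (flux through the curved wall only), E·2πrL = λ_enc L/ε₀.
E = 2k|λ_enc|/r = 2(8.99×10^9)(2.23×10^-6)/(0.037) = 1.08×10^6 N/C.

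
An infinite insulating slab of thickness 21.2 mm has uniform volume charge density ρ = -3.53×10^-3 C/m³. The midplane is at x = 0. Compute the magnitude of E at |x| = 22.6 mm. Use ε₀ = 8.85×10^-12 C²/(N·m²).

The point |x| = 22.6 mm lies outside the slab (half-thickness 0.0106 m). A symmetric pillbox spanning the full slab encloses Q_enc = ρ·d·A.
Flux = 2EA ⇒ E = |ρ|d/(2ε₀), independent of distance outside.
E = (3.53×10^-3)(0.0212)/(2·8.85×10^-12) = 4.23×10^6 N/C.

4.23×10^6 N/C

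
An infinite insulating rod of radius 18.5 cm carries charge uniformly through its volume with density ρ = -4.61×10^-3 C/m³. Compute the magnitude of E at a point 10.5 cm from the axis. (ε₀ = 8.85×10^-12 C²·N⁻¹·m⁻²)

|E| ≈ 2.73e7 V/m

Take a coaxial cylindrical Gaussian surface of radius r = 10.5 cm and length L (r < R).
Charge inside radius r per length L is ρ·πr²·L, so λ_enc = ρπr² = -1.597×10^-4 C/m.
Applying ∮E·dA = Q_enc/ε₀ with the end caps contributing no flux:
E = |λ_enc|/(2πε₀r) = (1.597e-4)/(2π·8.85×10^-12·0.105) = 2.73×10^7 N/C.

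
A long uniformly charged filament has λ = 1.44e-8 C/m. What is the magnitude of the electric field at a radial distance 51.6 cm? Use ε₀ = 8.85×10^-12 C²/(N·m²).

502 N/C

Take a coaxial cylindrical Gaussian surface of radius r = 51.6 cm and length L.
Q_enc = λL, so λ_enc = 1.44×10^-8 C/m.
Applying ∮E·dA = Q_enc/ε₀ with the end caps contributing no flux:
E = |λ_enc|/(2πε₀r) = (1.44×10^-8)/(2π·8.85×10^-12·0.516) = 502 N/C.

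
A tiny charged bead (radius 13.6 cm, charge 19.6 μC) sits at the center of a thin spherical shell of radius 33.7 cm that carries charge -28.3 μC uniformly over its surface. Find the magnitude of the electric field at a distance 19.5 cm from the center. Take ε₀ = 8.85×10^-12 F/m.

E = 4.63×10^6 N/C

Symmetry ⇒ E = E(r) r̂. Gaussian sphere of radius r = 19.5 cm (between the bodies, 13.6 cm < r < 33.7 cm).
Only the inner charge is enclosed; the outer shell contributes nothing inside itself. Q_enc = 19.6 μC = 1.96×10^-5 C.
Gauss's law: E·4πr² = Q_enc/ε₀.
E = |Q_enc|/(4πε₀r²) = (1.96×10^-5)/(4π·8.85×10^-12·(0.195)²) = 4.63×10^6 N/C.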